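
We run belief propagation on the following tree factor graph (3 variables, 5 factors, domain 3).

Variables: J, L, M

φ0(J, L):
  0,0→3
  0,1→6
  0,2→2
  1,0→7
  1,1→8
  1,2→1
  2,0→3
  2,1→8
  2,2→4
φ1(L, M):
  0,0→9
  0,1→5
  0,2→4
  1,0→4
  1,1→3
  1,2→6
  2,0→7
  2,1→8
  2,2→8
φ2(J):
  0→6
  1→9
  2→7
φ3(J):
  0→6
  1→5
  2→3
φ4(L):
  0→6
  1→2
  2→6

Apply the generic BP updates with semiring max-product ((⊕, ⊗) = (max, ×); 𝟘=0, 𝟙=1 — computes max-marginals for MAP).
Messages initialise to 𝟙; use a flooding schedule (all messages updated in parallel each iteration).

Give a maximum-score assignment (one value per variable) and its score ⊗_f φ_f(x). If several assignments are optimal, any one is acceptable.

assignment: (J=1, L=0, M=0); score = 17010

init: all messages = 𝟙 over 3 values
r1 m[φ0→J] = [6, 8, 8]
r1 m[φ0→L] = [7, 8, 4]
r1 m[φ1→L] = [9, 6, 8]
r1 m[φ1→M] = [9, 8, 8]
r1 m[φ2→J] = [6, 9, 7]
r1 m[φ3→J] = [6, 5, 3]
r1 m[φ4→L] = [6, 2, 6]
r1 m[J→φ0] = [1, 1, 1]
r1 m[J→φ2] = [1, 1, 1]
r1 m[J→φ3] = [1, 1, 1]
r1 m[L→φ0] = [1, 1, 1]
r1 m[L→φ1] = [1, 1, 1]
r1 m[L→φ4] = [1, 1, 1]
r1 m[M→φ1] = [1, 1, 1]
r2 m[φ0→J] = [6, 8, 8]
r2 m[φ0→L] = [7, 8, 4]
r2 m[φ1→L] = [9, 6, 8]
r2 m[φ1→M] = [9, 8, 8]
r2 m[φ2→J] = [6, 9, 7]
r2 m[φ3→J] = [6, 5, 3]
r2 m[φ4→L] = [6, 2, 6]
r2 m[J→φ0] = [36, 45, 21]
r2 m[J→φ2] = [36, 40, 24]
r2 m[J→φ3] = [36, 72, 56]
r2 m[L→φ0] = [54, 12, 48]
r2 m[L→φ1] = [42, 16, 24]
r2 m[L→φ4] = [63, 48, 32]
r2 m[M→φ1] = [1, 1, 1]
r3 m[φ0→J] = [162, 378, 192]
r3 m[φ0→L] = [315, 360, 84]
r3 m[φ1→L] = [9, 6, 8]
r3 m[φ1→M] = [378, 210, 192]
r3 m[φ2→J] = [6, 9, 7]
r3 m[φ3→J] = [6, 5, 3]
r3 m[φ4→L] = [6, 2, 6]
r3 m[J→φ0] = [36, 45, 21]
r3 m[J→φ2] = [36, 40, 24]
r3 m[J→φ3] = [36, 72, 56]
r3 m[L→φ0] = [54, 12, 48]
r3 m[L→φ1] = [42, 16, 24]
r3 m[L→φ4] = [63, 48, 32]
r3 m[M→φ1] = [1, 1, 1]
r4 m[φ0→J] = [162, 378, 192]
r4 m[φ0→L] = [315, 360, 84]
r4 m[φ1→L] = [9, 6, 8]
r4 m[φ1→M] = [378, 210, 192]
r4 m[φ2→J] = [6, 9, 7]
r4 m[φ3→J] = [6, 5, 3]
r4 m[φ4→L] = [6, 2, 6]
r4 m[J→φ0] = [36, 45, 21]
r4 m[J→φ2] = [972, 1890, 576]
r4 m[J→φ3] = [972, 3402, 1344]
r4 m[L→φ0] = [54, 12, 48]
r4 m[L→φ1] = [1890, 720, 504]
r4 m[L→φ4] = [2835, 2160, 672]
r4 m[M→φ1] = [1, 1, 1]
r5 m[φ0→J] = [162, 378, 192]
r5 m[φ0→L] = [315, 360, 84]
r5 m[φ1→L] = [9, 6, 8]
r5 m[φ1→M] = [17010, 9450, 7560]
r5 m[φ2→J] = [6, 9, 7]
r5 m[φ3→J] = [6, 5, 3]
r5 m[φ4→L] = [6, 2, 6]
r5 m[J→φ0] = [36, 45, 21]
r5 m[J→φ2] = [972, 1890, 576]
r5 m[J→φ3] = [972, 3402, 1344]
r5 m[L→φ0] = [54, 12, 48]
r5 m[L→φ1] = [1890, 720, 504]
r5 m[L→φ4] = [2835, 2160, 672]
r5 m[M→φ1] = [1, 1, 1]
r6 m[φ0→J] = [162, 378, 192]
r6 m[φ0→L] = [315, 360, 84]
r6 m[φ1→L] = [9, 6, 8]
r6 m[φ1→M] = [17010, 9450, 7560]
r6 m[φ2→J] = [6, 9, 7]
r6 m[φ3→J] = [6, 5, 3]
r6 m[φ4→L] = [6, 2, 6]
r6 m[J→φ0] = [36, 45, 21]
r6 m[J→φ2] = [972, 1890, 576]
r6 m[J→φ3] = [972, 3402, 1344]
r6 m[L→φ0] = [54, 12, 48]
r6 m[L→φ1] = [1890, 720, 504]
r6 m[L→φ4] = [2835, 2160, 672]
r6 m[M→φ1] = [1, 1, 1]
fixed point reached at round 6
traceback from J: (J=1, L=0, M=0), score=17010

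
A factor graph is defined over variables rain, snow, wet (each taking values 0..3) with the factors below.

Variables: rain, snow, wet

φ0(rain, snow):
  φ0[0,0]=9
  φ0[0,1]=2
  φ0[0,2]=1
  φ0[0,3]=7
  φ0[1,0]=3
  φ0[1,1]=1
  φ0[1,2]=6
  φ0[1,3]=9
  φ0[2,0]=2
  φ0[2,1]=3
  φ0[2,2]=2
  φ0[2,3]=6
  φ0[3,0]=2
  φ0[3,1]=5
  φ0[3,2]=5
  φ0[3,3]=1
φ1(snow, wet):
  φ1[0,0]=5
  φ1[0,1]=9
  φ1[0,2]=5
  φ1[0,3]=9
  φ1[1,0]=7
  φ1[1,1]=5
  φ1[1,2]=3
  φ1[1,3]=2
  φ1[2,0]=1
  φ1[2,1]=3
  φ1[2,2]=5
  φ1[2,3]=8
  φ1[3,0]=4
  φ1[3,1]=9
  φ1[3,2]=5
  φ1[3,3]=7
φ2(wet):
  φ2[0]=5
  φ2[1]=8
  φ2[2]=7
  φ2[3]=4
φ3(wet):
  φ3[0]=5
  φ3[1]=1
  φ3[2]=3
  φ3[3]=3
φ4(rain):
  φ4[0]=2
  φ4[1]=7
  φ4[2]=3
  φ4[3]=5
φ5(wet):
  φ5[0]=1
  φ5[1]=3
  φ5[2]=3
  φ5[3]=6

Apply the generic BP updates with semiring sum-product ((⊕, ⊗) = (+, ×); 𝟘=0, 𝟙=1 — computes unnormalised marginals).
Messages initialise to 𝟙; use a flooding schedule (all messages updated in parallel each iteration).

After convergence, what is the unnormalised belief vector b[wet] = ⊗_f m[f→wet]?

b[wet] = [26625, 44280, 80955, 135720]

init: all messages = 𝟙 over 4 values
r1 m[φ0→rain] = [19, 19, 13, 13]
r1 m[φ0→snow] = [16, 11, 14, 23]
r1 m[φ1→snow] = [28, 17, 17, 25]
r1 m[φ1→wet] = [17, 26, 18, 26]
r1 m[φ2→wet] = [5, 8, 7, 4]
r1 m[φ3→wet] = [5, 1, 3, 3]
r1 m[φ4→rain] = [2, 7, 3, 5]
r1 m[φ5→wet] = [1, 3, 3, 6]
r1 m[rain→φ0] = [1, 1, 1, 1]
r1 m[rain→φ4] = [1, 1, 1, 1]
r1 m[snow→φ0] = [1, 1, 1, 1]
r1 m[snow→φ1] = [1, 1, 1, 1]
r1 m[wet→φ1] = [1, 1, 1, 1]
r1 m[wet→φ2] = [1, 1, 1, 1]
r1 m[wet→φ3] = [1, 1, 1, 1]
r1 m[wet→φ5] = [1, 1, 1, 1]
r2 m[φ0→rain] = [19, 19, 13, 13]
r2 m[φ0→snow] = [16, 11, 14, 23]
r2 m[φ1→snow] = [28, 17, 17, 25]
r2 m[φ1→wet] = [17, 26, 18, 26]
r2 m[φ2→wet] = [5, 8, 7, 4]
r2 m[φ3→wet] = [5, 1, 3, 3]
r2 m[φ4→rain] = [2, 7, 3, 5]
r2 m[φ5→wet] = [1, 3, 3, 6]
r2 m[rain→φ0] = [2, 7, 3, 5]
r2 m[rain→φ4] = [19, 19, 13, 13]
r2 m[snow→φ0] = [28, 17, 17, 25]
r2 m[snow→φ1] = [16, 11, 14, 23]
r2 m[wet→φ1] = [25, 24, 63, 72]
r2 m[wet→φ2] = [85, 78, 162, 468]
r2 m[wet→φ3] = [85, 624, 378, 624]
r2 m[wet→φ5] = [425, 208, 378, 312]
r3 m[φ0→rain] = [478, 428, 291, 251]
r3 m[φ0→snow] = [55, 45, 75, 100]
r3 m[φ1→snow] = [1304, 628, 988, 1135]
r3 m[φ1→wet] = [263, 448, 298, 439]
r3 m[φ2→wet] = [5, 8, 7, 4]
r3 m[φ3→wet] = [5, 1, 3, 3]
r3 m[φ4→rain] = [2, 7, 3, 5]
r3 m[φ5→wet] = [1, 3, 3, 6]
r3 m[rain→φ0] = [2, 7, 3, 5]
r3 m[rain→φ4] = [19, 19, 13, 13]
r3 m[snow→φ0] = [28, 17, 17, 25]
r3 m[snow→φ1] = [16, 11, 14, 23]
r3 m[wet→φ1] = [25, 24, 63, 72]
r3 m[wet→φ2] = [85, 78, 162, 468]
r3 m[wet→φ3] = [85, 624, 378, 624]
r3 m[wet→φ5] = [425, 208, 378, 312]
r4 m[φ0→rain] = [478, 428, 291, 251]
r4 m[φ0→snow] = [55, 45, 75, 100]
r4 m[φ1→snow] = [1304, 628, 988, 1135]
r4 m[φ1→wet] = [263, 448, 298, 439]
r4 m[φ2→wet] = [5, 8, 7, 4]
r4 m[φ3→wet] = [5, 1, 3, 3]
r4 m[φ4→rain] = [2, 7, 3, 5]
r4 m[φ5→wet] = [1, 3, 3, 6]
r4 m[rain→φ0] = [2, 7, 3, 5]
r4 m[rain→φ4] = [478, 428, 291, 251]
r4 m[snow→φ0] = [1304, 628, 988, 1135]
r4 m[snow→φ1] = [55, 45, 75, 100]
r4 m[wet→φ1] = [25, 24, 63, 72]
r4 m[wet→φ2] = [1315, 1344, 2682, 7902]
r4 m[wet→φ3] = [1315, 10752, 6258, 10536]
r4 m[wet→φ5] = [6575, 3584, 6258, 5268]
r5 m[φ0→rain] = [21925, 20683, 13278, 11823]
r5 m[φ0→snow] = [55, 45, 75, 100]
r5 m[φ1→snow] = [1304, 628, 988, 1135]
r5 m[φ1→wet] = [1065, 1845, 1285, 1885]
r5 m[φ2→wet] = [5, 8, 7, 4]
r5 m[φ3→wet] = [5, 1, 3, 3]
r5 m[φ4→rain] = [2, 7, 3, 5]
r5 m[φ5→wet] = [1, 3, 3, 6]
r5 m[rain→φ0] = [2, 7, 3, 5]
r5 m[rain→φ4] = [478, 428, 291, 251]
r5 m[snow→φ0] = [1304, 628, 988, 1135]
r5 m[snow→φ1] = [55, 45, 75, 100]
r5 m[wet→φ1] = [25, 24, 63, 72]
r5 m[wet→φ2] = [1315, 1344, 2682, 7902]
r5 m[wet→φ3] = [1315, 10752, 6258, 10536]
r5 m[wet→φ5] = [6575, 3584, 6258, 5268]
r6 m[φ0→rain] = [21925, 20683, 13278, 11823]
r6 m[φ0→snow] = [55, 45, 75, 100]
r6 m[φ1→snow] = [1304, 628, 988, 1135]
r6 m[φ1→wet] = [1065, 1845, 1285, 1885]
r6 m[φ2→wet] = [5, 8, 7, 4]
r6 m[φ3→wet] = [5, 1, 3, 3]
r6 m[φ4→rain] = [2, 7, 3, 5]
r6 m[φ5→wet] = [1, 3, 3, 6]
r6 m[rain→φ0] = [2, 7, 3, 5]
r6 m[rain→φ4] = [21925, 20683, 13278, 11823]
r6 m[snow→φ0] = [1304, 628, 988, 1135]
r6 m[snow→φ1] = [55, 45, 75, 100]
r6 m[wet→φ1] = [25, 24, 63, 72]
r6 m[wet→φ2] = [5325, 5535, 11565, 33930]
r6 m[wet→φ3] = [5325, 44280, 26985, 45240]
r6 m[wet→φ5] = [26625, 14760, 26985, 22620]
r7 m[φ0→rain] = [21925, 20683, 13278, 11823]
r7 m[φ0→snow] = [55, 45, 75, 100]
r7 m[φ1→snow] = [1304, 628, 988, 1135]
r7 m[φ1→wet] = [1065, 1845, 1285, 1885]
r7 m[φ2→wet] = [5, 8, 7, 4]
r7 m[φ3→wet] = [5, 1, 3, 3]
r7 m[φ4→rain] = [2, 7, 3, 5]
r7 m[φ5→wet] = [1, 3, 3, 6]
r7 m[rain→φ0] = [2, 7, 3, 5]
r7 m[rain→φ4] = [21925, 20683, 13278, 11823]
r7 m[snow→φ0] = [1304, 628, 988, 1135]
r7 m[snow→φ1] = [55, 45, 75, 100]
r7 m[wet→φ1] = [25, 24, 63, 72]
r7 m[wet→φ2] = [5325, 5535, 11565, 33930]
r7 m[wet→φ3] = [5325, 44280, 26985, 45240]
r7 m[wet→φ5] = [26625, 14760, 26985, 22620]
fixed point reached at round 7
b[wet] = ⊗ incoming = [26625, 44280, 80955, 135720]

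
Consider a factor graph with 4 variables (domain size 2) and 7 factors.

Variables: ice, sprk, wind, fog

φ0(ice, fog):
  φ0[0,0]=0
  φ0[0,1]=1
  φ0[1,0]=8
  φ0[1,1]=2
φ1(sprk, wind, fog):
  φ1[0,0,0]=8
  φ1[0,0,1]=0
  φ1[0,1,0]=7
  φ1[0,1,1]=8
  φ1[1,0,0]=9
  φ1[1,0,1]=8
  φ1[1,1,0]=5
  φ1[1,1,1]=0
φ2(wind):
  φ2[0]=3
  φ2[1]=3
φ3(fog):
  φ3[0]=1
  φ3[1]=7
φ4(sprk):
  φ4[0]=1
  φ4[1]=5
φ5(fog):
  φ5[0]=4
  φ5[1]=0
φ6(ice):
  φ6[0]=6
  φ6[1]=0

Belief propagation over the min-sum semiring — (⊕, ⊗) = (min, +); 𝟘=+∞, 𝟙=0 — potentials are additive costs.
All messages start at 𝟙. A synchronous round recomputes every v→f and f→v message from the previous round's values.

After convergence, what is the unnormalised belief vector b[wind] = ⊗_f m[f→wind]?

b[wind] = [13, 17]

init: all messages = 𝟙 over 2 values
r1 m[φ0→ice] = [0, 2]
r1 m[φ0→fog] = [0, 1]
r1 m[φ1→sprk] = [0, 0]
r1 m[φ1→wind] = [0, 0]
r1 m[φ1→fog] = [5, 0]
r1 m[φ2→wind] = [3, 3]
r1 m[φ3→fog] = [1, 7]
r1 m[φ4→sprk] = [1, 5]
r1 m[φ5→fog] = [4, 0]
r1 m[φ6→ice] = [6, 0]
r1 m[ice→φ0] = [0, 0]
r1 m[ice→φ6] = [0, 0]
r1 m[sprk→φ1] = [0, 0]
r1 m[sprk→φ4] = [0, 0]
r1 m[wind→φ1] = [0, 0]
r1 m[wind→φ2] = [0, 0]
r1 m[fog→φ0] = [0, 0]
r1 m[fog→φ1] = [0, 0]
r1 m[fog→φ3] = [0, 0]
r1 m[fog→φ5] = [0, 0]
r2 m[φ0→ice] = [0, 2]
r2 m[φ0→fog] = [0, 1]
r2 m[φ1→sprk] = [0, 0]
r2 m[φ1→wind] = [0, 0]
r2 m[φ1→fog] = [5, 0]
r2 m[φ2→wind] = [3, 3]
r2 m[φ3→fog] = [1, 7]
r2 m[φ4→sprk] = [1, 5]
r2 m[φ5→fog] = [4, 0]
r2 m[φ6→ice] = [6, 0]
r2 m[ice→φ0] = [6, 0]
r2 m[ice→φ6] = [0, 2]
r2 m[sprk→φ1] = [1, 5]
r2 m[sprk→φ4] = [0, 0]
r2 m[wind→φ1] = [3, 3]
r2 m[wind→φ2] = [0, 0]
r2 m[fog→φ0] = [10, 7]
r2 m[fog→φ1] = [5, 8]
r2 m[fog→φ3] = [9, 1]
r2 m[fog→φ5] = [6, 8]
r3 m[φ0→ice] = [8, 9]
r3 m[φ0→fog] = [6, 2]
r3 m[φ1→sprk] = [11, 11]
r3 m[φ1→wind] = [9, 13]
r3 m[φ1→fog] = [11, 4]
r3 m[φ2→wind] = [3, 3]
r3 m[φ3→fog] = [1, 7]
r3 m[φ4→sprk] = [1, 5]
r3 m[φ5→fog] = [4, 0]
r3 m[φ6→ice] = [6, 0]
r3 m[ice→φ0] = [6, 0]
r3 m[ice→φ6] = [0, 2]
r3 m[sprk→φ1] = [1, 5]
r3 m[sprk→φ4] = [0, 0]
r3 m[wind→φ1] = [3, 3]
r3 m[wind→φ2] = [0, 0]
r3 m[fog→φ0] = [10, 7]
r3 m[fog→φ1] = [5, 8]
r3 m[fog→φ3] = [9, 1]
r3 m[fog→φ5] = [6, 8]
r4 m[φ0→ice] = [8, 9]
r4 m[φ0→fog] = [6, 2]
r4 m[φ1→sprk] = [11, 11]
r4 m[φ1→wind] = [9, 13]
r4 m[φ1→fog] = [11, 4]
r4 m[φ2→wind] = [3, 3]
r4 m[φ3→fog] = [1, 7]
r4 m[φ4→sprk] = [1, 5]
r4 m[φ5→fog] = [4, 0]
r4 m[φ6→ice] = [6, 0]
r4 m[ice→φ0] = [6, 0]
r4 m[ice→φ6] = [8, 9]
r4 m[sprk→φ1] = [1, 5]
r4 m[sprk→φ4] = [11, 11]
r4 m[wind→φ1] = [3, 3]
r4 m[wind→φ2] = [9, 13]
r4 m[fog→φ0] = [16, 11]
r4 m[fog→φ1] = [11, 9]
r4 m[fog→φ3] = [21, 6]
r4 m[fog→φ5] = [18, 13]
r5 m[φ0→ice] = [12, 13]
r5 m[φ0→fog] = [6, 2]
r5 m[φ1→sprk] = [12, 12]
r5 m[φ1→wind] = [10, 14]
r5 m[φ1→fog] = [11, 4]
r5 m[φ2→wind] = [3, 3]
r5 m[φ3→fog] = [1, 7]
r5 m[φ4→sprk] = [1, 5]
r5 m[φ5→fog] = [4, 0]
r5 m[φ6→ice] = [6, 0]
r5 m[ice→φ0] = [6, 0]
r5 m[ice→φ6] = [8, 9]
r5 m[sprk→φ1] = [1, 5]
r5 m[sprk→φ4] = [11, 11]
r5 m[wind→φ1] = [3, 3]
r5 m[wind→φ2] = [9, 13]
r5 m[fog→φ0] = [16, 11]
r5 m[fog→φ1] = [11, 9]
r5 m[fog→φ3] = [21, 6]
r5 m[fog→φ5] = [18, 13]
r6 m[φ0→ice] = [12, 13]
r6 m[φ0→fog] = [6, 2]
r6 m[φ1→sprk] = [12, 12]
r6 m[φ1→wind] = [10, 14]
r6 m[φ1→fog] = [11, 4]
r6 m[φ2→wind] = [3, 3]
r6 m[φ3→fog] = [1, 7]
r6 m[φ4→sprk] = [1, 5]
r6 m[φ5→fog] = [4, 0]
r6 m[φ6→ice] = [6, 0]
r6 m[ice→φ0] = [6, 0]
r6 m[ice→φ6] = [12, 13]
r6 m[sprk→φ1] = [1, 5]
r6 m[sprk→φ4] = [12, 12]
r6 m[wind→φ1] = [3, 3]
r6 m[wind→φ2] = [10, 14]
r6 m[fog→φ0] = [16, 11]
r6 m[fog→φ1] = [11, 9]
r6 m[fog→φ3] = [21, 6]
r6 m[fog→φ5] = [18, 13]
r7 m[φ0→ice] = [12, 13]
r7 m[φ0→fog] = [6, 2]
r7 m[φ1→sprk] = [12, 12]
r7 m[φ1→wind] = [10, 14]
r7 m[φ1→fog] = [11, 4]
r7 m[φ2→wind] = [3, 3]
r7 m[φ3→fog] = [1, 7]
r7 m[φ4→sprk] = [1, 5]
r7 m[φ5→fog] = [4, 0]
r7 m[φ6→ice] = [6, 0]
r7 m[ice→φ0] = [6, 0]
r7 m[ice→φ6] = [12, 13]
r7 m[sprk→φ1] = [1, 5]
r7 m[sprk→φ4] = [12, 12]
r7 m[wind→φ1] = [3, 3]
r7 m[wind→φ2] = [10, 14]
r7 m[fog→φ0] = [16, 11]
r7 m[fog→φ1] = [11, 9]
r7 m[fog→φ3] = [21, 6]
r7 m[fog→φ5] = [18, 13]
fixed point reached at round 7
b[wind] = ⊗ incoming = [13, 17]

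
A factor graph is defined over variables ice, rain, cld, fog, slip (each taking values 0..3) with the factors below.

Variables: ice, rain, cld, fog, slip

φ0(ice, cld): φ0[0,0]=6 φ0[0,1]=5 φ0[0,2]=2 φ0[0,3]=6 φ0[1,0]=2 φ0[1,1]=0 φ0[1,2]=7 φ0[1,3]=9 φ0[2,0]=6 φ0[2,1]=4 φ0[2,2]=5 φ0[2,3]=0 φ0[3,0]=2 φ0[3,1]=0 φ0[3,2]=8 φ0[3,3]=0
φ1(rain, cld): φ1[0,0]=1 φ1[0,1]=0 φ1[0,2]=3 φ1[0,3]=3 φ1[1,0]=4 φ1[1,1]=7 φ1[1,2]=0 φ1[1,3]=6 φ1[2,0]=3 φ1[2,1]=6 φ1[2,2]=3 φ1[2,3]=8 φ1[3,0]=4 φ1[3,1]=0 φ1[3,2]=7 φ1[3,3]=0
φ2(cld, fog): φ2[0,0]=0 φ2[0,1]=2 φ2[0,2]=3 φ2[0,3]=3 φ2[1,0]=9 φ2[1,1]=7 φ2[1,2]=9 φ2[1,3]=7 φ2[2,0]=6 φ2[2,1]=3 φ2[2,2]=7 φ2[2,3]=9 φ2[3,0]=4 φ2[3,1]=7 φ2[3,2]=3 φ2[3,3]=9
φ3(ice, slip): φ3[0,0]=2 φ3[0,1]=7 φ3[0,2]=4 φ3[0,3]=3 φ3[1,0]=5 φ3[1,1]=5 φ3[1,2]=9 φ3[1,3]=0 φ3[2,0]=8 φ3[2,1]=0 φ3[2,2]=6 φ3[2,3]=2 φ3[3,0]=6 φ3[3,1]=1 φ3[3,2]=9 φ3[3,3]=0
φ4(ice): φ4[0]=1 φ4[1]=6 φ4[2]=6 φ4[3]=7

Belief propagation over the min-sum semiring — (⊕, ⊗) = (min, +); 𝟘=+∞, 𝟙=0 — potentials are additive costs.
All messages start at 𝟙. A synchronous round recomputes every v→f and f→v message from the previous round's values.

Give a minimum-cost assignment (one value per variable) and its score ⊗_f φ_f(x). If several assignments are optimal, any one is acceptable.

assignment: (ice=0, rain=1, cld=2, fog=1, slip=0); score = 8

init: all messages = 𝟙 over 4 values
r1 m[φ0→ice] = [2, 0, 0, 0]
r1 m[φ0→cld] = [2, 0, 2, 0]
r1 m[φ1→rain] = [0, 0, 3, 0]
r1 m[φ1→cld] = [1, 0, 0, 0]
r1 m[φ2→cld] = [0, 7, 3, 3]
r1 m[φ2→fog] = [0, 2, 3, 3]
r1 m[φ3→ice] = [2, 0, 0, 0]
r1 m[φ3→slip] = [2, 0, 4, 0]
r1 m[φ4→ice] = [1, 6, 6, 7]
r1 m[ice→φ0] = [0, 0, 0, 0]
r1 m[ice→φ3] = [0, 0, 0, 0]
r1 m[ice→φ4] = [0, 0, 0, 0]
r1 m[rain→φ1] = [0, 0, 0, 0]
r1 m[cld→φ0] = [0, 0, 0, 0]
r1 m[cld→φ1] = [0, 0, 0, 0]
r1 m[cld→φ2] = [0, 0, 0, 0]
r1 m[fog→φ2] = [0, 0, 0, 0]
r1 m[slip→φ3] = [0, 0, 0, 0]
r2 m[φ0→ice] = [2, 0, 0, 0]
r2 m[φ0→cld] = [2, 0, 2, 0]
r2 m[φ1→rain] = [0, 0, 3, 0]
r2 m[φ1→cld] = [1, 0, 0, 0]
r2 m[φ2→cld] = [0, 7, 3, 3]
r2 m[φ2→fog] = [0, 2, 3, 3]
r2 m[φ3→ice] = [2, 0, 0, 0]
r2 m[φ3→slip] = [2, 0, 4, 0]
r2 m[φ4→ice] = [1, 6, 6, 7]
r2 m[ice→φ0] = [3, 6, 6, 7]
r2 m[ice→φ3] = [3, 6, 6, 7]
r2 m[ice→φ4] = [4, 0, 0, 0]
r2 m[rain→φ1] = [0, 0, 0, 0]
r2 m[cld→φ0] = [1, 7, 3, 3]
r2 m[cld→φ1] = [2, 7, 5, 3]
r2 m[cld→φ2] = [3, 0, 2, 0]
r2 m[fog→φ2] = [0, 0, 0, 0]
r2 m[slip→φ3] = [0, 0, 0, 0]
r3 m[φ0→ice] = [5, 3, 3, 3]
r3 m[φ0→cld] = [8, 6, 5, 6]
r3 m[φ1→rain] = [3, 5, 5, 3]
r3 m[φ1→cld] = [1, 0, 0, 0]
r3 m[φ2→cld] = [0, 7, 3, 3]
r3 m[φ2→fog] = [3, 5, 3, 6]
r3 m[φ3→ice] = [2, 0, 0, 0]
r3 m[φ3→slip] = [5, 6, 7, 6]
r3 m[φ4→ice] = [1, 6, 6, 7]
r3 m[ice→φ0] = [3, 6, 6, 7]
r3 m[ice→φ3] = [3, 6, 6, 7]
r3 m[ice→φ4] = [4, 0, 0, 0]
r3 m[rain→φ1] = [0, 0, 0, 0]
r3 m[cld→φ0] = [1, 7, 3, 3]
r3 m[cld→φ1] = [2, 7, 5, 3]
r3 m[cld→φ2] = [3, 0, 2, 0]
r3 m[fog→φ2] = [0, 0, 0, 0]
r3 m[slip→φ3] = [0, 0, 0, 0]
r4 m[φ0→ice] = [5, 3, 3, 3]
r4 m[φ0→cld] = [8, 6, 5, 6]
r4 m[φ1→rain] = [3, 5, 5, 3]
r4 m[φ1→cld] = [1, 0, 0, 0]
r4 m[φ2→cld] = [0, 7, 3, 3]
r4 m[φ2→fog] = [3, 5, 3, 6]
r4 m[φ3→ice] = [2, 0, 0, 0]
r4 m[φ3→slip] = [5, 6, 7, 6]
r4 m[φ4→ice] = [1, 6, 6, 7]
r4 m[ice→φ0] = [3, 6, 6, 7]
r4 m[ice→φ3] = [6, 9, 9, 10]
r4 m[ice→φ4] = [7, 3, 3, 3]
r4 m[rain→φ1] = [0, 0, 0, 0]
r4 m[cld→φ0] = [1, 7, 3, 3]
r4 m[cld→φ1] = [8, 13, 8, 9]
r4 m[cld→φ2] = [9, 6, 5, 6]
r4 m[fog→φ2] = [0, 0, 0, 0]
r4 m[slip→φ3] = [0, 0, 0, 0]
r5 m[φ0→ice] = [5, 3, 3, 3]
r5 m[φ0→cld] = [8, 6, 5, 6]
r5 m[φ1→rain] = [9, 8, 11, 9]
r5 m[φ1→cld] = [1, 0, 0, 0]
r5 m[φ2→cld] = [0, 7, 3, 3]
r5 m[φ2→fog] = [9, 8, 9, 12]
r5 m[φ3→ice] = [2, 0, 0, 0]
r5 m[φ3→slip] = [8, 9, 10, 9]
r5 m[φ4→ice] = [1, 6, 6, 7]
r5 m[ice→φ0] = [3, 6, 6, 7]
r5 m[ice→φ3] = [6, 9, 9, 10]
r5 m[ice→φ4] = [7, 3, 3, 3]
r5 m[rain→φ1] = [0, 0, 0, 0]
r5 m[cld→φ0] = [1, 7, 3, 3]
r5 m[cld→φ1] = [8, 13, 8, 9]
r5 m[cld→φ2] = [9, 6, 5, 6]
r5 m[fog→φ2] = [0, 0, 0, 0]
r5 m[slip→φ3] = [0, 0, 0, 0]
r6 m[φ0→ice] = [5, 3, 3, 3]
r6 m[φ0→cld] = [8, 6, 5, 6]
r6 m[φ1→rain] = [9, 8, 11, 9]
r6 m[φ1→cld] = [1, 0, 0, 0]
r6 m[φ2→cld] = [0, 7, 3, 3]
r6 m[φ2→fog] = [9, 8, 9, 12]
r6 m[φ3→ice] = [2, 0, 0, 0]
r6 m[φ3→slip] = [8, 9, 10, 9]
r6 m[φ4→ice] = [1, 6, 6, 7]
r6 m[ice→φ0] = [3, 6, 6, 7]
r6 m[ice→φ3] = [6, 9, 9, 10]
r6 m[ice→φ4] = [7, 3, 3, 3]
r6 m[rain→φ1] = [0, 0, 0, 0]
r6 m[cld→φ0] = [1, 7, 3, 3]
r6 m[cld→φ1] = [8, 13, 8, 9]
r6 m[cld→φ2] = [9, 6, 5, 6]
r6 m[fog→φ2] = [0, 0, 0, 0]
r6 m[slip→φ3] = [0, 0, 0, 0]
fixed point reached at round 6
traceback from ice: (ice=0, rain=1, cld=2, fog=1, slip=0), score=8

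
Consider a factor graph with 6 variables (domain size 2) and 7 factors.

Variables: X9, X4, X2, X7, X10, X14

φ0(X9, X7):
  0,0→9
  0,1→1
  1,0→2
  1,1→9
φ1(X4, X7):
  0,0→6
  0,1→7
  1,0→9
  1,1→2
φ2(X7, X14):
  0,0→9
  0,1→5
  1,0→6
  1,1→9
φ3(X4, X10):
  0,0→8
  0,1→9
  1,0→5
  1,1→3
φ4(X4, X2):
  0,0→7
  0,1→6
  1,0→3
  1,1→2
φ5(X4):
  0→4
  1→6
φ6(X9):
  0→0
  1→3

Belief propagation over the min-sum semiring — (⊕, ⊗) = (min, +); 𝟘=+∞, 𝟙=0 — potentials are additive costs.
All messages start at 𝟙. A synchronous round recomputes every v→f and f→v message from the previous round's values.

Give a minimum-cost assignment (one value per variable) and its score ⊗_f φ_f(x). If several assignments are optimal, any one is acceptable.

assignment: (X9=0, X4=1, X2=1, X7=1, X10=1, X14=0); score = 20

init: all messages = 𝟙 over 2 values
r1 m[φ0→X9] = [1, 2]
r1 m[φ0→X7] = [2, 1]
r1 m[φ1→X4] = [6, 2]
r1 m[φ1→X7] = [6, 2]
r1 m[φ2→X7] = [5, 6]
r1 m[φ2→X14] = [6, 5]
r1 m[φ3→X4] = [8, 3]
r1 m[φ3→X10] = [5, 3]
r1 m[φ4→X4] = [6, 2]
r1 m[φ4→X2] = [3, 2]
r1 m[φ5→X4] = [4, 6]
r1 m[φ6→X9] = [0, 3]
r1 m[X9→φ0] = [0, 0]
r1 m[X9→φ6] = [0, 0]
r1 m[X4→φ1] = [0, 0]
r1 m[X4→φ3] = [0, 0]
r1 m[X4→φ4] = [0, 0]
r1 m[X4→φ5] = [0, 0]
r1 m[X2→φ4] = [0, 0]
r1 m[X7→φ0] = [0, 0]
r1 m[X7→φ1] = [0, 0]
r1 m[X7→φ2] = [0, 0]
r1 m[X10→φ3] = [0, 0]
r1 m[X14→φ2] = [0, 0]
r2 m[φ0→X9] = [1, 2]
r2 m[φ0→X7] = [2, 1]
r2 m[φ1→X4] = [6, 2]
r2 m[φ1→X7] = [6, 2]
r2 m[φ2→X7] = [5, 6]
r2 m[φ2→X14] = [6, 5]
r2 m[φ3→X4] = [8, 3]
r2 m[φ3→X10] = [5, 3]
r2 m[φ4→X4] = [6, 2]
r2 m[φ4→X2] = [3, 2]
r2 m[φ5→X4] = [4, 6]
r2 m[φ6→X9] = [0, 3]
r2 m[X9→φ0] = [0, 3]
r2 m[X9→φ6] = [1, 2]
r2 m[X4→φ1] = [18, 11]
r2 m[X4→φ3] = [16, 10]
r2 m[X4→φ4] = [18, 11]
r2 m[X4→φ5] = [20, 7]
r2 m[X2→φ4] = [0, 0]
r2 m[X7→φ0] = [11, 8]
r2 m[X7→φ1] = [7, 7]
r2 m[X7→φ2] = [8, 3]
r2 m[X10→φ3] = [0, 0]
r2 m[X14→φ2] = [0, 0]
r3 m[φ0→X9] = [9, 13]
r3 m[φ0→X7] = [5, 1]
r3 m[φ1→X4] = [13, 9]
r3 m[φ1→X7] = [20, 13]
r3 m[φ2→X7] = [5, 6]
r3 m[φ2→X14] = [9, 12]
r3 m[φ3→X4] = [8, 3]
r3 m[φ3→X10] = [15, 13]
r3 m[φ4→X4] = [6, 2]
r3 m[φ4→X2] = [14, 13]
r3 m[φ5→X4] = [4, 6]
r3 m[φ6→X9] = [0, 3]
r3 m[X9→φ0] = [0, 3]
r3 m[X9→φ6] = [1, 2]
r3 m[X4→φ1] = [18, 11]
r3 m[X4→φ3] = [16, 10]
r3 m[X4→φ4] = [18, 11]
r3 m[X4→φ5] = [20, 7]
r3 m[X2→φ4] = [0, 0]
r3 m[X7→φ0] = [11, 8]
r3 m[X7→φ1] = [7, 7]
r3 m[X7→φ2] = [8, 3]
r3 m[X10→φ3] = [0, 0]
r3 m[X14→φ2] = [0, 0]
r4 m[φ0→X9] = [9, 13]
r4 m[φ0→X7] = [5, 1]
r4 m[φ1→X4] = [13, 9]
r4 m[φ1→X7] = [20, 13]
r4 m[φ2→X7] = [5, 6]
r4 m[φ2→X14] = [9, 12]
r4 m[φ3→X4] = [8, 3]
r4 m[φ3→X10] = [15, 13]
r4 m[φ4→X4] = [6, 2]
r4 m[φ4→X2] = [14, 13]
r4 m[φ5→X4] = [4, 6]
r4 m[φ6→X9] = [0, 3]
r4 m[X9→φ0] = [0, 3]
r4 m[X9→φ6] = [9, 13]
r4 m[X4→φ1] = [18, 11]
r4 m[X4→φ3] = [23, 17]
r4 m[X4→φ4] = [25, 18]
r4 m[X4→φ5] = [27, 14]
r4 m[X2→φ4] = [0, 0]
r4 m[X7→φ0] = [25, 19]
r4 m[X7→φ1] = [10, 7]
r4 m[X7→φ2] = [25, 14]
r4 m[X10→φ3] = [0, 0]
r4 m[X14→φ2] = [0, 0]
r5 m[φ0→X9] = [20, 27]
r5 m[φ0→X7] = [5, 1]
r5 m[φ1→X4] = [14, 9]
r5 m[φ1→X7] = [20, 13]
r5 m[φ2→X7] = [5, 6]
r5 m[φ2→X14] = [20, 23]
r5 m[φ3→X4] = [8, 3]
r5 m[φ3→X10] = [22, 20]
r5 m[φ4→X4] = [6, 2]
r5 m[φ4→X2] = [21, 20]
r5 m[φ5→X4] = [4, 6]
r5 m[φ6→X9] = [0, 3]
r5 m[X9→φ0] = [0, 3]
r5 m[X9→φ6] = [9, 13]
r5 m[X4→φ1] = [18, 11]
r5 m[X4→φ3] = [23, 17]
r5 m[X4→φ4] = [25, 18]
r5 m[X4→φ5] = [27, 14]
r5 m[X2→φ4] = [0, 0]
r5 m[X7→φ0] = [25, 19]
r5 m[X7→φ1] = [10, 7]
r5 m[X7→φ2] = [25, 14]
r5 m[X10→φ3] = [0, 0]
r5 m[X14→φ2] = [0, 0]
r6 m[φ0→X9] = [20, 27]
r6 m[φ0→X7] = [5, 1]
r6 m[φ1→X4] = [14, 9]
r6 m[φ1→X7] = [20, 13]
r6 m[φ2→X7] = [5, 6]
r6 m[φ2→X14] = [20, 23]
r6 m[φ3→X4] = [8, 3]
r6 m[φ3→X10] = [22, 20]
r6 m[φ4→X4] = [6, 2]
r6 m[φ4→X2] = [21, 20]
r6 m[φ5→X4] = [4, 6]
r6 m[φ6→X9] = [0, 3]
r6 m[X9→φ0] = [0, 3]
r6 m[X9→φ6] = [20, 27]
r6 m[X4→φ1] = [18, 11]
r6 m[X4→φ3] = [24, 17]
r6 m[X4→φ4] = [26, 18]
r6 m[X4→φ5] = [28, 14]
r6 m[X2→φ4] = [0, 0]
r6 m[X7→φ0] = [25, 19]
r6 m[X7→φ1] = [10, 7]
r6 m[X7→φ2] = [25, 14]
r6 m[X10→φ3] = [0, 0]
r6 m[X14→φ2] = [0, 0]
r7 m[φ0→X9] = [20, 27]
r7 m[φ0→X7] = [5, 1]
r7 m[φ1→X4] = [14, 9]
r7 m[φ1→X7] = [20, 13]
r7 m[φ2→X7] = [5, 6]
r7 m[φ2→X14] = [20, 23]
r7 m[φ3→X4] = [8, 3]
r7 m[φ3→X10] = [22, 20]
r7 m[φ4→X4] = [6, 2]
r7 m[φ4→X2] = [21, 20]
r7 m[φ5→X4] = [4, 6]
r7 m[φ6→X9] = [0, 3]
r7 m[X9→φ0] = [0, 3]
r7 m[X9→φ6] = [20, 27]
r7 m[X4→φ1] = [18, 11]
r7 m[X4→φ3] = [24, 17]
r7 m[X4→φ4] = [26, 18]
r7 m[X4→φ5] = [28, 14]
r7 m[X2→φ4] = [0, 0]
r7 m[X7→φ0] = [25, 19]
r7 m[X7→φ1] = [10, 7]
r7 m[X7→φ2] = [25, 14]
r7 m[X10→φ3] = [0, 0]
r7 m[X14→φ2] = [0, 0]
fixed point reached at round 7
traceback from X9: (X9=0, X4=1, X2=1, X7=1, X10=1, X14=0), score=20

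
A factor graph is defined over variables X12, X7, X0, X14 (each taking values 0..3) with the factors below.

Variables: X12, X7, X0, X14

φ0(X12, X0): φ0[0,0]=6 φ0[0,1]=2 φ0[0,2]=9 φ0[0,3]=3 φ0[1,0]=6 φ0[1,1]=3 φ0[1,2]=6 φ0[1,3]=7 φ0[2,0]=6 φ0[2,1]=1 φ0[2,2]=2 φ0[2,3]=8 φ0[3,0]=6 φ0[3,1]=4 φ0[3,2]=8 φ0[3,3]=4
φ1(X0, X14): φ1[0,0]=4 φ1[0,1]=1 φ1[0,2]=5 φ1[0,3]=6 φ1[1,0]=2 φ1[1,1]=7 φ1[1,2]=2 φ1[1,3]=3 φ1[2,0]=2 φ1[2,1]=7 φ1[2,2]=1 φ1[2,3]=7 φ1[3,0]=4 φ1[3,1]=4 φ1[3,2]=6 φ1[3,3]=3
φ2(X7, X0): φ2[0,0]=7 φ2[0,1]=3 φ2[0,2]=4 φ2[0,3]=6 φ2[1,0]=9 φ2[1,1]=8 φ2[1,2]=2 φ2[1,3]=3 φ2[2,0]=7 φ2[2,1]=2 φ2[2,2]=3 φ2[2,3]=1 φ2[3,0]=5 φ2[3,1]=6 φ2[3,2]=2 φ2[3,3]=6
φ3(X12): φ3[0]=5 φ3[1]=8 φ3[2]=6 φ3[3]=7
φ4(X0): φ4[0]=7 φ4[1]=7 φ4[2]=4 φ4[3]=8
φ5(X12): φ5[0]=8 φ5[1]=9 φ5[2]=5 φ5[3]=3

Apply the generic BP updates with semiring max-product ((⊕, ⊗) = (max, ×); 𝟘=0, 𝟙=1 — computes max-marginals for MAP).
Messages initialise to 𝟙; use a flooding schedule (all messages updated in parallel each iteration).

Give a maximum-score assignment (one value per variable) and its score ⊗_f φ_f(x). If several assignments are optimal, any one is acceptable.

init: all messages = 𝟙 over 4 values
r1 m[φ0→X12] = [9, 7, 8, 8]
r1 m[φ0→X0] = [6, 4, 9, 8]
r1 m[φ1→X0] = [6, 7, 7, 6]
r1 m[φ1→X14] = [4, 7, 6, 7]
r1 m[φ2→X7] = [7, 9, 7, 6]
r1 m[φ2→X0] = [9, 8, 4, 6]
r1 m[φ3→X12] = [5, 8, 6, 7]
r1 m[φ4→X0] = [7, 7, 4, 8]
r1 m[φ5→X12] = [8, 9, 5, 3]
r1 m[X12→φ0] = [1, 1, 1, 1]
r1 m[X12→φ3] = [1, 1, 1, 1]
r1 m[X12→φ5] = [1, 1, 1, 1]
r1 m[X7→φ2] = [1, 1, 1, 1]
r1 m[X0→φ0] = [1, 1, 1, 1]
r1 m[X0→φ1] = [1, 1, 1, 1]
r1 m[X0→φ2] = [1, 1, 1, 1]
r1 m[X0→φ4] = [1, 1, 1, 1]
r1 m[X14→φ1] = [1, 1, 1, 1]
r2 m[φ0→X12] = [9, 7, 8, 8]
r2 m[φ0→X0] = [6, 4, 9, 8]
r2 m[φ1→X0] = [6, 7, 7, 6]
r2 m[φ1→X14] = [4, 7, 6, 7]
r2 m[φ2→X7] = [7, 9, 7, 6]
r2 m[φ2→X0] = [9, 8, 4, 6]
r2 m[φ3→X12] = [5, 8, 6, 7]
r2 m[φ4→X0] = [7, 7, 4, 8]
r2 m[φ5→X12] = [8, 9, 5, 3]
r2 m[X12→φ0] = [40, 72, 30, 21]
r2 m[X12→φ3] = [72, 63, 40, 24]
r2 m[X12→φ5] = [45, 56, 48, 56]
r2 m[X7→φ2] = [1, 1, 1, 1]
r2 m[X0→φ0] = [378, 392, 112, 288]
r2 m[X0→φ1] = [378, 224, 144, 384]
r2 m[X0→φ2] = [252, 196, 252, 384]
r2 m[X0→φ4] = [324, 224, 252, 288]
r2 m[X14→φ1] = [1, 1, 1, 1]
r3 m[φ0→X12] = [2268, 2268, 2304, 2268]
r3 m[φ0→X0] = [432, 216, 432, 504]
r3 m[φ1→X0] = [6, 7, 7, 6]
r3 m[φ1→X14] = [1536, 1568, 2304, 2268]
r3 m[φ2→X7] = [2304, 2268, 1764, 2304]
r3 m[φ2→X0] = [9, 8, 4, 6]
r3 m[φ3→X12] = [5, 8, 6, 7]
r3 m[φ4→X0] = [7, 7, 4, 8]
r3 m[φ5→X12] = [8, 9, 5, 3]
r3 m[X12→φ0] = [40, 72, 30, 21]
r3 m[X12→φ3] = [72, 63, 40, 24]
r3 m[X12→φ5] = [45, 56, 48, 56]
r3 m[X7→φ2] = [1, 1, 1, 1]
r3 m[X0→φ0] = [378, 392, 112, 288]
r3 m[X0→φ1] = [378, 224, 144, 384]
r3 m[X0→φ2] = [252, 196, 252, 384]
r3 m[X0→φ4] = [324, 224, 252, 288]
r3 m[X14→φ1] = [1, 1, 1, 1]
r4 m[φ0→X12] = [2268, 2268, 2304, 2268]
r4 m[φ0→X0] = [432, 216, 432, 504]
r4 m[φ1→X0] = [6, 7, 7, 6]
r4 m[φ1→X14] = [1536, 1568, 2304, 2268]
r4 m[φ2→X7] = [2304, 2268, 1764, 2304]
r4 m[φ2→X0] = [9, 8, 4, 6]
r4 m[φ3→X12] = [5, 8, 6, 7]
r4 m[φ4→X0] = [7, 7, 4, 8]
r4 m[φ5→X12] = [8, 9, 5, 3]
r4 m[X12→φ0] = [40, 72, 30, 21]
r4 m[X12→φ3] = [18144, 20412, 11520, 6804]
r4 m[X12→φ5] = [11340, 18144, 13824, 15876]
r4 m[X7→φ2] = [1, 1, 1, 1]
r4 m[X0→φ0] = [378, 392, 112, 288]
r4 m[X0→φ1] = [27216, 12096, 6912, 24192]
r4 m[X0→φ2] = [18144, 10584, 12096, 24192]
r4 m[X0→φ4] = [23328, 12096, 12096, 18144]
r4 m[X14→φ1] = [1, 1, 1, 1]
r5 m[φ0→X12] = [2268, 2268, 2304, 2268]
r5 m[φ0→X0] = [432, 216, 432, 504]
r5 m[φ1→X0] = [6, 7, 7, 6]
r5 m[φ1→X14] = [108864, 96768, 145152, 163296]
r5 m[φ2→X7] = [145152, 163296, 127008, 145152]
r5 m[φ2→X0] = [9, 8, 4, 6]
r5 m[φ3→X12] = [5, 8, 6, 7]
r5 m[φ4→X0] = [7, 7, 4, 8]
r5 m[φ5→X12] = [8, 9, 5, 3]
r5 m[X12→φ0] = [40, 72, 30, 21]
r5 m[X12→φ3] = [18144, 20412, 11520, 6804]
r5 m[X12→φ5] = [11340, 18144, 13824, 15876]
r5 m[X7→φ2] = [1, 1, 1, 1]
r5 m[X0→φ0] = [378, 392, 112, 288]
r5 m[X0→φ1] = [27216, 12096, 6912, 24192]
r5 m[X0→φ2] = [18144, 10584, 12096, 24192]
r5 m[X0→φ4] = [23328, 12096, 12096, 18144]
r5 m[X14→φ1] = [1, 1, 1, 1]
r6 m[φ0→X12] = [2268, 2268, 2304, 2268]
r6 m[φ0→X0] = [432, 216, 432, 504]
r6 m[φ1→X0] = [6, 7, 7, 6]
r6 m[φ1→X14] = [108864, 96768, 145152, 163296]
r6 m[φ2→X7] = [145152, 163296, 127008, 145152]
r6 m[φ2→X0] = [9, 8, 4, 6]
r6 m[φ3→X12] = [5, 8, 6, 7]
r6 m[φ4→X0] = [7, 7, 4, 8]
r6 m[φ5→X12] = [8, 9, 5, 3]
r6 m[X12→φ0] = [40, 72, 30, 21]
r6 m[X12→φ3] = [18144, 20412, 11520, 6804]
r6 m[X12→φ5] = [11340, 18144, 13824, 15876]
r6 m[X7→φ2] = [1, 1, 1, 1]
r6 m[X0→φ0] = [378, 392, 112, 288]
r6 m[X0→φ1] = [27216, 12096, 6912, 24192]
r6 m[X0→φ2] = [18144, 10584, 12096, 24192]
r6 m[X0→φ4] = [23328, 12096, 12096, 18144]
r6 m[X14→φ1] = [1, 1, 1, 1]
fixed point reached at round 6
traceback from X12: (X12=1, X7=1, X0=0, X14=3), score=163296

assignment: (X12=1, X7=1, X0=0, X14=3); score = 163296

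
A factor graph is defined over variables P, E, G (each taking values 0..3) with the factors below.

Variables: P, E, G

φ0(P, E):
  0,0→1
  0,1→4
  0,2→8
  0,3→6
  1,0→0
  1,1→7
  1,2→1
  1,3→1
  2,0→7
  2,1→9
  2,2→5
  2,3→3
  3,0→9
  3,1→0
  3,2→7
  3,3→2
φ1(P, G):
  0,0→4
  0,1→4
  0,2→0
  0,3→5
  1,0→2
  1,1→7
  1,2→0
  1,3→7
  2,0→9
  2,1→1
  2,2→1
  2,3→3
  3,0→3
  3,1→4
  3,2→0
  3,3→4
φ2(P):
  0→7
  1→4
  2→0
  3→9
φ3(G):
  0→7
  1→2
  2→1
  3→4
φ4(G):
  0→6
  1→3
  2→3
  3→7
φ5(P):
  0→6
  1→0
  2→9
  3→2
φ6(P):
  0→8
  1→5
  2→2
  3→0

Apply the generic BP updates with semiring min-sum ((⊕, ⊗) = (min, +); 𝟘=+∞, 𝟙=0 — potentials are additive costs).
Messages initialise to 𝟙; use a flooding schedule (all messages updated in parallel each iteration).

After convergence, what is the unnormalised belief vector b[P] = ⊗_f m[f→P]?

b[P] = [26, 13, 19, 15]

init: all messages = 𝟙 over 4 values
r1 m[φ0→P] = [1, 0, 3, 0]
r1 m[φ0→E] = [0, 0, 1, 1]
r1 m[φ1→P] = [0, 0, 1, 0]
r1 m[φ1→G] = [2, 1, 0, 3]
r1 m[φ2→P] = [7, 4, 0, 9]
r1 m[φ3→G] = [7, 2, 1, 4]
r1 m[φ4→G] = [6, 3, 3, 7]
r1 m[φ5→P] = [6, 0, 9, 2]
r1 m[φ6→P] = [8, 5, 2, 0]
r1 m[P→φ0] = [0, 0, 0, 0]
r1 m[P→φ1] = [0, 0, 0, 0]
r1 m[P→φ2] = [0, 0, 0, 0]
r1 m[P→φ5] = [0, 0, 0, 0]
r1 m[P→φ6] = [0, 0, 0, 0]
r1 m[E→φ0] = [0, 0, 0, 0]
r1 m[G→φ1] = [0, 0, 0, 0]
r1 m[G→φ3] = [0, 0, 0, 0]
r1 m[G→φ4] = [0, 0, 0, 0]
r2 m[φ0→P] = [1, 0, 3, 0]
r2 m[φ0→E] = [0, 0, 1, 1]
r2 m[φ1→P] = [0, 0, 1, 0]
r2 m[φ1→G] = [2, 1, 0, 3]
r2 m[φ2→P] = [7, 4, 0, 9]
r2 m[φ3→G] = [7, 2, 1, 4]
r2 m[φ4→G] = [6, 3, 3, 7]
r2 m[φ5→P] = [6, 0, 9, 2]
r2 m[φ6→P] = [8, 5, 2, 0]
r2 m[P→φ0] = [21, 9, 12, 11]
r2 m[P→φ1] = [22, 9, 14, 11]
r2 m[P→φ2] = [15, 5, 15, 2]
r2 m[P→φ5] = [16, 9, 6, 9]
r2 m[P→φ6] = [14, 4, 13, 11]
r2 m[E→φ0] = [0, 0, 0, 0]
r2 m[G→φ1] = [13, 5, 4, 11]
r2 m[G→φ3] = [8, 4, 3, 10]
r2 m[G→φ4] = [9, 3, 1, 7]
r3 m[φ0→P] = [1, 0, 3, 0]
r3 m[φ0→E] = [9, 11, 10, 10]
r3 m[φ1→P] = [4, 4, 5, 4]
r3 m[φ1→G] = [11, 15, 9, 15]
r3 m[φ2→P] = [7, 4, 0, 9]
r3 m[φ3→G] = [7, 2, 1, 4]
r3 m[φ4→G] = [6, 3, 3, 7]
r3 m[φ5→P] = [6, 0, 9, 2]
r3 m[φ6→P] = [8, 5, 2, 0]
r3 m[P→φ0] = [21, 9, 12, 11]
r3 m[P→φ1] = [22, 9, 14, 11]
r3 m[P→φ2] = [15, 5, 15, 2]
r3 m[P→φ5] = [16, 9, 6, 9]
r3 m[P→φ6] = [14, 4, 13, 11]
r3 m[E→φ0] = [0, 0, 0, 0]
r3 m[G→φ1] = [13, 5, 4, 11]
r3 m[G→φ3] = [8, 4, 3, 10]
r3 m[G→φ4] = [9, 3, 1, 7]
r4 m[φ0→P] = [1, 0, 3, 0]
r4 m[φ0→E] = [9, 11, 10, 10]
r4 m[φ1→P] = [4, 4, 5, 4]
r4 m[φ1→G] = [11, 15, 9, 15]
r4 m[φ2→P] = [7, 4, 0, 9]
r4 m[φ3→G] = [7, 2, 1, 4]
r4 m[φ4→G] = [6, 3, 3, 7]
r4 m[φ5→P] = [6, 0, 9, 2]
r4 m[φ6→P] = [8, 5, 2, 0]
r4 m[P→φ0] = [25, 13, 16, 15]
r4 m[P→φ1] = [22, 9, 14, 11]
r4 m[P→φ2] = [19, 9, 19, 6]
r4 m[P→φ5] = [20, 13, 10, 13]
r4 m[P→φ6] = [18, 8, 17, 15]
r4 m[E→φ0] = [0, 0, 0, 0]
r4 m[G→φ1] = [13, 5, 4, 11]
r4 m[G→φ3] = [17, 18, 12, 22]
r4 m[G→φ4] = [18, 17, 10, 19]
r5 m[φ0→P] = [1, 0, 3, 0]
r5 m[φ0→E] = [13, 15, 14, 14]
r5 m[φ1→P] = [4, 4, 5, 4]
r5 m[φ1→G] = [11, 15, 9, 15]
r5 m[φ2→P] = [7, 4, 0, 9]
r5 m[φ3→G] = [7, 2, 1, 4]
r5 m[φ4→G] = [6, 3, 3, 7]
r5 m[φ5→P] = [6, 0, 9, 2]
r5 m[φ6→P] = [8, 5, 2, 0]
r5 m[P→φ0] = [25, 13, 16, 15]
r5 m[P→φ1] = [22, 9, 14, 11]
r5 m[P→φ2] = [19, 9, 19, 6]
r5 m[P→φ5] = [20, 13, 10, 13]
r5 m[P→φ6] = [18, 8, 17, 15]
r5 m[E→φ0] = [0, 0, 0, 0]
r5 m[G→φ1] = [13, 5, 4, 11]
r5 m[G→φ3] = [17, 18, 12, 22]
r5 m[G→φ4] = [18, 17, 10, 19]
r6 m[φ0→P] = [1, 0, 3, 0]
r6 m[φ0→E] = [13, 15, 14, 14]
r6 m[φ1→P] = [4, 4, 5, 4]
r6 m[φ1→G] = [11, 15, 9, 15]
r6 m[φ2→P] = [7, 4, 0, 9]
r6 m[φ3→G] = [7, 2, 1, 4]
r6 m[φ4→G] = [6, 3, 3, 7]
r6 m[φ5→P] = [6, 0, 9, 2]
r6 m[φ6→P] = [8, 5, 2, 0]
r6 m[P→φ0] = [25, 13, 16, 15]
r6 m[P→φ1] = [22, 9, 14, 11]
r6 m[P→φ2] = [19, 9, 19, 6]
r6 m[P→φ5] = [20, 13, 10, 13]
r6 m[P→φ6] = [18, 8, 17, 15]
r6 m[E→φ0] = [0, 0, 0, 0]
r6 m[G→φ1] = [13, 5, 4, 11]
r6 m[G→φ3] = [17, 18, 12, 22]
r6 m[G→φ4] = [18, 17, 10, 19]
fixed point reached at round 6
b[P] = ⊗ incoming = [26, 13, 19, 15]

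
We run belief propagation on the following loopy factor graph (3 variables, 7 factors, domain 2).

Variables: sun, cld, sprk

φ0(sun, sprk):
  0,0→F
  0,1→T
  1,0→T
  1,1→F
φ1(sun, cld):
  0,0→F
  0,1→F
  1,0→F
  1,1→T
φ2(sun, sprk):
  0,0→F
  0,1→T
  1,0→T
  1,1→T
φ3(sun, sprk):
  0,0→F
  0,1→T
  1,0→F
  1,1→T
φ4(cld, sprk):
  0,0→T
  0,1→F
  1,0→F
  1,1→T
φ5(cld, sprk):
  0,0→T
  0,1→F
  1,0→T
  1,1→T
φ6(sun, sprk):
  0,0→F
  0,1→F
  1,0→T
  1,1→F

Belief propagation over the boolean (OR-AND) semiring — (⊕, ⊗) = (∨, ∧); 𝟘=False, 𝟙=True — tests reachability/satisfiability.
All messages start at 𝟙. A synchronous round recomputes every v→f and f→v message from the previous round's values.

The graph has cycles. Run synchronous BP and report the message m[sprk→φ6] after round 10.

message @ round 10 = [F, F]

init: all messages = 𝟙 over 2 values
r1 m[φ0→sun] = [T, T]
r1 m[φ0→sprk] = [T, T]
r1 m[φ1→sun] = [F, T]
r1 m[φ1→cld] = [F, T]
r1 m[φ2→sun] = [T, T]
r1 m[φ2→sprk] = [T, T]
r1 m[φ3→sun] = [T, T]
r1 m[φ3→sprk] = [F, T]
r1 m[φ4→cld] = [T, T]
r1 m[φ4→sprk] = [T, T]
r1 m[φ5→cld] = [T, T]
r1 m[φ5→sprk] = [T, T]
r1 m[φ6→sun] = [F, T]
r1 m[φ6→sprk] = [T, F]
r1 m[sun→φ0] = [T, T]
r1 m[sun→φ1] = [T, T]
r1 m[sun→φ2] = [T, T]
r1 m[sun→φ3] = [T, T]
r1 m[sun→φ6] = [T, T]
r1 m[cld→φ1] = [T, T]
r1 m[cld→φ4] = [T, T]
r1 m[cld→φ5] = [T, T]
r1 m[sprk→φ0] = [T, T]
r1 m[sprk→φ2] = [T, T]
r1 m[sprk→φ3] = [T, T]
r1 m[sprk→φ4] = [T, T]
r1 m[sprk→φ5] = [T, T]
r1 m[sprk→φ6] = [T, T]
r2 m[φ0→sun] = [T, T]
r2 m[φ0→sprk] = [T, T]
r2 m[φ1→sun] = [F, T]
r2 m[φ1→cld] = [F, T]
r2 m[φ2→sun] = [T, T]
r2 m[φ2→sprk] = [T, T]
r2 m[φ3→sun] = [T, T]
r2 m[φ3→sprk] = [F, T]
r2 m[φ4→cld] = [T, T]
r2 m[φ4→sprk] = [T, T]
r2 m[φ5→cld] = [T, T]
r2 m[φ5→sprk] = [T, T]
r2 m[φ6→sun] = [F, T]
r2 m[φ6→sprk] = [T, F]
r2 m[sun→φ0] = [F, T]
r2 m[sun→φ1] = [F, T]
r2 m[sun→φ2] = [F, T]
r2 m[sun→φ3] = [F, T]
r2 m[sun→φ6] = [F, T]
r2 m[cld→φ1] = [T, T]
r2 m[cld→φ4] = [F, T]
r2 m[cld→φ5] = [F, T]
r2 m[sprk→φ0] = [F, F]
r2 m[sprk→φ2] = [F, F]
r2 m[sprk→φ3] = [T, F]
r2 m[sprk→φ4] = [F, F]
r2 m[sprk→φ5] = [F, F]
r2 m[sprk→φ6] = [F, T]
r3 m[φ0→sun] = [F, F]
r3 m[φ0→sprk] = [T, F]
r3 m[φ1→sun] = [F, T]
r3 m[φ1→cld] = [F, T]
r3 m[φ2→sun] = [F, F]
r3 m[φ2→sprk] = [T, T]
r3 m[φ3→sun] = [F, F]
r3 m[φ3→sprk] = [F, T]
r3 m[φ4→cld] = [F, F]
r3 m[φ4→sprk] = [F, T]
r3 m[φ5→cld] = [F, F]
r3 m[φ5→sprk] = [T, T]
r3 m[φ6→sun] = [F, F]
r3 m[φ6→sprk] = [T, F]
r3 m[sun→φ0] = [F, T]
r3 m[sun→φ1] = [F, T]
r3 m[sun→φ2] = [F, T]
r3 m[sun→φ3] = [F, T]
r3 m[sun→φ6] = [F, T]
r3 m[cld→φ1] = [T, T]
r3 m[cld→φ4] = [F, T]
r3 m[cld→φ5] = [F, T]
r3 m[sprk→φ0] = [F, F]
r3 m[sprk→φ2] = [F, F]
r3 m[sprk→φ3] = [T, F]
r3 m[sprk→φ4] = [F, F]
r3 m[sprk→φ5] = [F, F]
r3 m[sprk→φ6] = [F, T]
r4 m[φ0→sun] = [F, F]
r4 m[φ0→sprk] = [T, F]
r4 m[φ1→sun] = [F, T]
r4 m[φ1→cld] = [F, T]
r4 m[φ2→sun] = [F, F]
r4 m[φ2→sprk] = [T, T]
r4 m[φ3→sun] = [F, F]
r4 m[φ3→sprk] = [F, T]
r4 m[φ4→cld] = [F, F]
r4 m[φ4→sprk] = [F, T]
r4 m[φ5→cld] = [F, F]
r4 m[φ5→sprk] = [T, T]
r4 m[φ6→sun] = [F, F]
r4 m[φ6→sprk] = [T, F]
r4 m[sun→φ0] = [F, F]
r4 m[sun→φ1] = [F, F]
r4 m[sun→φ2] = [F, F]
r4 m[sun→φ3] = [F, F]
r4 m[sun→φ6] = [F, F]
r4 m[cld→φ1] = [F, F]
r4 m[cld→φ4] = [F, F]
r4 m[cld→φ5] = [F, F]
r4 m[sprk→φ0] = [F, F]
r4 m[sprk→φ2] = [F, F]
r4 m[sprk→φ3] = [F, F]
r4 m[sprk→φ4] = [F, F]
r4 m[sprk→φ5] = [F, F]
r4 m[sprk→φ6] = [F, F]
r5 m[φ0→sun] = [F, F]
r5 m[φ0→sprk] = [F, F]
r5 m[φ1→sun] = [F, F]
r5 m[φ1→cld] = [F, F]
r5 m[φ2→sun] = [F, F]
r5 m[φ2→sprk] = [F, F]
r5 m[φ3→sun] = [F, F]
r5 m[φ3→sprk] = [F, F]
r5 m[φ4→cld] = [F, F]
r5 m[φ4→sprk] = [F, F]
r5 m[φ5→cld] = [F, F]
r5 m[φ5→sprk] = [F, F]
r5 m[φ6→sun] = [F, F]
r5 m[φ6→sprk] = [F, F]
r5 m[sun→φ0] = [F, F]
r5 m[sun→φ1] = [F, F]
r5 m[sun→φ2] = [F, F]
r5 m[sun→φ3] = [F, F]
r5 m[sun→φ6] = [F, F]
r5 m[cld→φ1] = [F, F]
r5 m[cld→φ4] = [F, F]
r5 m[cld→φ5] = [F, F]
r5 m[sprk→φ0] = [F, F]
r5 m[sprk→φ2] = [F, F]
r5 m[sprk→φ3] = [F, F]
r5 m[sprk→φ4] = [F, F]
r5 m[sprk→φ5] = [F, F]
r5 m[sprk→φ6] = [F, F]
r6 m[φ0→sun] = [F, F]
r6 m[φ0→sprk] = [F, F]
r6 m[φ1→sun] = [F, F]
r6 m[φ1→cld] = [F, F]
r6 m[φ2→sun] = [F, F]
r6 m[φ2→sprk] = [F, F]
r6 m[φ3→sun] = [F, F]
r6 m[φ3→sprk] = [F, F]
r6 m[φ4→cld] = [F, F]
r6 m[φ4→sprk] = [F, F]
r6 m[φ5→cld] = [F, F]
r6 m[φ5→sprk] = [F, F]
r6 m[φ6→sun] = [F, F]
r6 m[φ6→sprk] = [F, F]
r6 m[sun→φ0] = [F, F]
r6 m[sun→φ1] = [F, F]
r6 m[sun→φ2] = [F, F]
r6 m[sun→φ3] = [F, F]
r6 m[sun→φ6] = [F, F]
r6 m[cld→φ1] = [F, F]
r6 m[cld→φ4] = [F, F]
r6 m[cld→φ5] = [F, F]
r6 m[sprk→φ0] = [F, F]
r6 m[sprk→φ2] = [F, F]
r6 m[sprk→φ3] = [F, F]
r6 m[sprk→φ4] = [F, F]
r6 m[sprk→φ5] = [F, F]
r6 m[sprk→φ6] = [F, F]
r7 m[φ0→sun] = [F, F]
r7 m[φ0→sprk] = [F, F]
r7 m[φ1→sun] = [F, F]
r7 m[φ1→cld] = [F, F]
r7 m[φ2→sun] = [F, F]
r7 m[φ2→sprk] = [F, F]
r7 m[φ3→sun] = [F, F]
r7 m[φ3→sprk] = [F, F]
r7 m[φ4→cld] = [F, F]
r7 m[φ4→sprk] = [F, F]
r7 m[φ5→cld] = [F, F]
r7 m[φ5→sprk] = [F, F]
r7 m[φ6→sun] = [F, F]
r7 m[φ6→sprk] = [F, F]
r7 m[sun→φ0] = [F, F]
r7 m[sun→φ1] = [F, F]
r7 m[sun→φ2] = [F, F]
r7 m[sun→φ3] = [F, F]
r7 m[sun→φ6] = [F, F]
r7 m[cld→φ1] = [F, F]
r7 m[cld→φ4] = [F, F]
r7 m[cld→φ5] = [F, F]
r7 m[sprk→φ0] = [F, F]
r7 m[sprk→φ2] = [F, F]
r7 m[sprk→φ3] = [F, F]
r7 m[sprk→φ4] = [F, F]
r7 m[sprk→φ5] = [F, F]
r7 m[sprk→φ6] = [F, F]
r8 m[φ0→sun] = [F, F]
r8 m[φ0→sprk] = [F, F]
r8 m[φ1→sun] = [F, F]
r8 m[φ1→cld] = [F, F]
r8 m[φ2→sun] = [F, F]
r8 m[φ2→sprk] = [F, F]
r8 m[φ3→sun] = [F, F]
r8 m[φ3→sprk] = [F, F]
r8 m[φ4→cld] = [F, F]
r8 m[φ4→sprk] = [F, F]
r8 m[φ5→cld] = [F, F]
r8 m[φ5→sprk] = [F, F]
r8 m[φ6→sun] = [F, F]
r8 m[φ6→sprk] = [F, F]
r8 m[sun→φ0] = [F, F]
r8 m[sun→φ1] = [F, F]
r8 m[sun→φ2] = [F, F]
r8 m[sun→φ3] = [F, F]
r8 m[sun→φ6] = [F, F]
r8 m[cld→φ1] = [F, F]
r8 m[cld→φ4] = [F, F]
r8 m[cld→φ5] = [F, F]
r8 m[sprk→φ0] = [F, F]
r8 m[sprk→φ2] = [F, F]
r8 m[sprk→φ3] = [F, F]
r8 m[sprk→φ4] = [F, F]
r8 m[sprk→φ5] = [F, F]
r8 m[sprk→φ6] = [F, F]
r9 m[φ0→sun] = [F, F]
r9 m[φ0→sprk] = [F, F]
r9 m[φ1→sun] = [F, F]
r9 m[φ1→cld] = [F, F]
r9 m[φ2→sun] = [F, F]
r9 m[φ2→sprk] = [F, F]
r9 m[φ3→sun] = [F, F]
r9 m[φ3→sprk] = [F, F]
r9 m[φ4→cld] = [F, F]
r9 m[φ4→sprk] = [F, F]
r9 m[φ5→cld] = [F, F]
r9 m[φ5→sprk] = [F, F]
r9 m[φ6→sun] = [F, F]
r9 m[φ6→sprk] = [F, F]
r9 m[sun→φ0] = [F, F]
r9 m[sun→φ1] = [F, F]
r9 m[sun→φ2] = [F, F]
r9 m[sun→φ3] = [F, F]
r9 m[sun→φ6] = [F, F]
r9 m[cld→φ1] = [F, F]
r9 m[cld→φ4] = [F, F]
r9 m[cld→φ5] = [F, F]
r9 m[sprk→φ0] = [F, F]
r9 m[sprk→φ2] = [F, F]
r9 m[sprk→φ3] = [F, F]
r9 m[sprk→φ4] = [F, F]
r9 m[sprk→φ5] = [F, F]
r9 m[sprk→φ6] = [F, F]
r10 m[φ0→sun] = [F, F]
r10 m[φ0→sprk] = [F, F]
r10 m[φ1→sun] = [F, F]
r10 m[φ1→cld] = [F, F]
r10 m[φ2→sun] = [F, F]
r10 m[φ2→sprk] = [F, F]
r10 m[φ3→sun] = [F, F]
r10 m[φ3→sprk] = [F, F]
r10 m[φ4→cld] = [F, F]
r10 m[φ4→sprk] = [F, F]
r10 m[φ5→cld] = [F, F]
r10 m[φ5→sprk] = [F, F]
r10 m[φ6→sun] = [F, F]
r10 m[φ6→sprk] = [F, F]
r10 m[sun→φ0] = [F, F]
r10 m[sun→φ1] = [F, F]
r10 m[sun→φ2] = [F, F]
r10 m[sun→φ3] = [F, F]
r10 m[sun→φ6] = [F, F]
r10 m[cld→φ1] = [F, F]
r10 m[cld→φ4] = [F, F]
r10 m[cld→φ5] = [F, F]
r10 m[sprk→φ0] = [F, F]
r10 m[sprk→φ2] = [F, F]
r10 m[sprk→φ3] = [F, F]
r10 m[sprk→φ4] = [F, F]
r10 m[sprk→φ5] = [F, F]
r10 m[sprk→φ6] = [F, F]
fixed point reached at round 6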